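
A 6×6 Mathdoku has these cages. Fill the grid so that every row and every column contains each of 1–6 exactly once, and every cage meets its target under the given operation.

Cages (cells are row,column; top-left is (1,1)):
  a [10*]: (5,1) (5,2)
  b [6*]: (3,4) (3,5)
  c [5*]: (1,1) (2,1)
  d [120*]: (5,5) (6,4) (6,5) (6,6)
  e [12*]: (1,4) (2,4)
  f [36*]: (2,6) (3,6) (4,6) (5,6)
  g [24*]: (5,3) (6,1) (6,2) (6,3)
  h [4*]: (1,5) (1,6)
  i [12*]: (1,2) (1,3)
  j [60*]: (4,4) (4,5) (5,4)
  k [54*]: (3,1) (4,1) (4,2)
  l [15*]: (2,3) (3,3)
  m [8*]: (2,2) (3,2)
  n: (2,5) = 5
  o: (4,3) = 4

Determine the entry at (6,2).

Cage n is given, which forces (2,5) = 5.
Cage k needs product 54, leaving (3,1) = 3.
Row 3 already has 3; hence (3,3) = 5.
Cage k needs product 54, so (4,1) = 6.
Cage k needs product 54; hence (4,2) = 3.
O is a freebie, so (4,3) = 4.
Row 4 now contains 4, leaving (4,5) = 2.
Row 4 already has 2, so (4,6) = 1.
Cage c needs two cells with product 5, which forces (1,1) = 5.
The two cells of cage h must have product 4; hence (1,5) = 1.
Column 6 now contains 1, so (1,6) = 4.
Row 2 now contains 5, which forces (2,1) = 1.
Row 2 now contains 5, leaving (2,3) = 3.
Column 5 now contains 1, leaving (3,5) = 6.
Row 3 now contains 6, so (3,6) = 2.
Row 4 already has 2, so (4,4) = 5.
Column 1 already has 5; hence (5,1) = 2.
2 is placed in row 5; hence (5,2) = 5.
2 is placed in row 5; hence (5,3) = 1.
The 3 cells of cage j must have product 60, which forces (5,4) = 6.
Row 5 now contains 6, which forces (5,6) = 3.
Column 1 already has 2; hence (6,1) = 4.
Row 6 already has 4, leaving (6,5) = 3.
Cage e needs two cells with product 12; hence (1,4) = 3.
Cage m's pair has product 8, which forces (2,2) = 2.
Cage e needs two cells with product 12; hence (2,4) = 4.
Column 6 already has 2, which forces (2,6) = 6.
2 is placed in row 3, leaving (3,2) = 4.
Row 3 now contains 6, so (3,4) = 1.
Row 5 now contains 3, so (5,5) = 4.
Cage g has product 24; hence (6,2) = 1.
Cage g needs product 24, so (6,3) = 6.
Cage d has product 120, leaving (6,4) = 2.
Cage d needs product 120; hence (6,6) = 5.
2 is placed in column 2, so (1,2) = 6.
Column 3 already has 6, so (1,3) = 2.
Filled in: 5 6 2 3 1 4 / 1 2 3 4 5 6 / 3 4 5 1 6 2 / 6 3 4 5 2 1 / 2 5 1 6 4 3 / 4 1 6 2 3 5.

1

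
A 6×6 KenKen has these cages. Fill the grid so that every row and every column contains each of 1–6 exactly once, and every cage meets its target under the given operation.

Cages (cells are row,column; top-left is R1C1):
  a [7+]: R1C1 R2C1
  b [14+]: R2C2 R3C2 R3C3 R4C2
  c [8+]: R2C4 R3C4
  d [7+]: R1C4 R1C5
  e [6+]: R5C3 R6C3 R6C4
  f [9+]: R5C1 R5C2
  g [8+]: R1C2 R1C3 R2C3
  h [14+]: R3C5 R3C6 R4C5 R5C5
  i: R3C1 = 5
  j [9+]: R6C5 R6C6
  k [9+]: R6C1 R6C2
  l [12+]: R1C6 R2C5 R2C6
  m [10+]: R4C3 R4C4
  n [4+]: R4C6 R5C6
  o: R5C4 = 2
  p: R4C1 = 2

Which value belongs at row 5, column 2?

Cage i is a single given cell, so R3C1 = 5.
Cage p is given; hence R4C1 = 2.
O is a freebie, so R5C4 = 2.
Cage c's pair has sum 8; hence R2C4 = 5.
Cage c needs two cells with sum 8; hence R3C4 = 3.
Column 4 now contains 3, so R6C4 = 1.
Row 6 needs a 2, and only R6C3 is open for it.
Cage e needs sum 6, which forces R5C3 = 3.
3 is placed in row 5, which forces R5C6 = 1.
1 is placed in column 6, so R4C6 = 3.
Cage f needs two cells with sum 9, leaving R5C1 = 4.
Cage f needs two cells with sum 9; hence R5C2 = 5.
Row 5 now contains 5, so R5C5 = 6.
Cage b needs sum 14; hence R2C2 = 3.
The 4 cells of cage h must have sum 14, which forces R3C5 = 1.
Cage h has sum 14, which forces R3C6 = 2.
The 4 cells of cage h must have sum 14; hence R4C5 = 5.
Column 2 already has 3, which forces R6C2 = 6.
Cage d needs two cells with sum 7; hence R1C4 = 4.
Column 5 already has 1, so R1C5 = 3.
Row 1 already has 4, which forces R1C6 = 6.
The 3 cells of cage g must have sum 8, leaving R2C3 = 1.
The 3 cells of cage l must have sum 12, which forces R2C5 = 2.
Column 6 already has 6, which forces R2C6 = 4.
6 is placed in column 2, which forces R3C2 = 4.
Cage b needs sum 14, which forces R3C3 = 6.
Cage b needs sum 14, leaving R4C2 = 1.
Column 3 already has 6, which forces R4C3 = 4.
4 is placed in column 4, leaving R4C4 = 6.
Row 6 now contains 6, leaving R6C1 = 3.
Cage j's pair has sum 9, which forces R6C5 = 4.
The two cells of cage j must have sum 9, which forces R6C6 = 5.
6 is placed in row 1, which forces R1C1 = 1.
1 is placed in column 2, leaving R1C2 = 2.
6 is placed in row 1, so R1C3 = 5.
1 is placed in row 2, which forces R2C1 = 6.
Filled in: 1 2 5 4 3 6 / 6 3 1 5 2 4 / 5 4 6 3 1 2 / 2 1 4 6 5 3 / 4 5 3 2 6 1 / 3 6 2 1 4 5.

5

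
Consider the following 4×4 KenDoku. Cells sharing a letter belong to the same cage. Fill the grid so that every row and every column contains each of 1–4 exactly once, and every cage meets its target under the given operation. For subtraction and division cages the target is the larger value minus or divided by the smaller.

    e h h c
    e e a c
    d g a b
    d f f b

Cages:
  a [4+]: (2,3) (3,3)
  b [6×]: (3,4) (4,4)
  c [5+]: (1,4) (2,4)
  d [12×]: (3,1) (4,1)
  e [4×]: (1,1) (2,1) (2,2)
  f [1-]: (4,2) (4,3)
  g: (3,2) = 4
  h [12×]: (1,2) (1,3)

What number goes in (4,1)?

4

Cage g is a single given cell; hence (3,2) = 4.
Column 2 now contains 4, leaving (1,2) = 3.
Cage h's pair has product 12, which forces (1,3) = 4.
4 is placed in row 3, so (3,1) = 3.
Row 3 already has 3; hence (3,3) = 1.
Row 3 already has 3, so (3,4) = 2.
Cage d needs two cells with product 12, so (4,1) = 4.
Column 4 now contains 2, leaving (4,4) = 3.
Cage e has product 4, leaving (1,1) = 2.
Column 4 now contains 2, so (1,4) = 1.
Column 1 now contains 4, leaving (2,1) = 1.
The 3 cells of cage e must have product 4, which forces (2,2) = 2.
1 is placed in column 3, so (2,3) = 3.
Cage c's pair has sum 5, leaving (2,4) = 4.
Cage f needs two cells with difference 1; hence (4,2) = 1.
Row 4 already has 3, so (4,3) = 2.
The full grid is 2 3 4 1 / 1 2 3 4 / 3 4 1 2 / 4 1 2 3.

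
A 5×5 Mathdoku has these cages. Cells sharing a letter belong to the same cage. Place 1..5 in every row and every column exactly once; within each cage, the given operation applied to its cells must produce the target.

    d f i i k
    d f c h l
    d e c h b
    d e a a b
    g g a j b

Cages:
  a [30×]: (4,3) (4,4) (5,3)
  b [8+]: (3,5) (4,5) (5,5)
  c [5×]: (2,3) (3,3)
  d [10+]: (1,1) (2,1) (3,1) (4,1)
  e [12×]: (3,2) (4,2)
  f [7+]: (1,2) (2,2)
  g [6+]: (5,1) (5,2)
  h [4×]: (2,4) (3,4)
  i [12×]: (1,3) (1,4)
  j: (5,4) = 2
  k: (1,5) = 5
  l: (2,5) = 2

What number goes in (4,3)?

2

K is a freebie, leaving (1,5) = 5.
L is a freebie, leaving (2,5) = 2.
Cage j is a single given cell, leaving (5,4) = 2.
Cage a needs product 30, so (4,3) = 2.
In row 1, 1 can only go at (1,1), so (1,1) = 1.
The 4 cells of cage d must have sum 10, which forces (3,1) = 2.
1 is placed in column 1, so (5,1) = 5.
Cage g's pair has sum 6, which forces (5,2) = 1.
Row 5 now contains 5, leaving (5,3) = 3.
3 is placed in row 5, which forces (5,5) = 4.
3 is placed in column 3, so (1,3) = 4.
The two cells of cage i must have product 12, which forces (1,4) = 3.
The 3 cells of cage a must have product 30; hence (4,4) = 5.
3 is placed in row 1, leaving (1,2) = 2.
Cage f's pair has sum 7; hence (2,2) = 5.
Row 2 now contains 5; hence (2,3) = 1.
Row 2 now contains 1, so (2,4) = 4.
1 is placed in column 3, leaving (3,3) = 5.
Column 4 already has 4, which forces (3,4) = 1.
Row 3 now contains 1, leaving (3,5) = 3.
Column 5 now contains 3, which forces (4,5) = 1.
Row 2 now contains 4, so (2,1) = 3.
3 is placed in row 3, so (3,2) = 4.
Cage d has sum 10, leaving (4,1) = 4.
Cage e's pair has product 12, so (4,2) = 3.
Filled in: 1 2 4 3 5 / 3 5 1 4 2 / 2 4 5 1 3 / 4 3 2 5 1 / 5 1 3 2 4.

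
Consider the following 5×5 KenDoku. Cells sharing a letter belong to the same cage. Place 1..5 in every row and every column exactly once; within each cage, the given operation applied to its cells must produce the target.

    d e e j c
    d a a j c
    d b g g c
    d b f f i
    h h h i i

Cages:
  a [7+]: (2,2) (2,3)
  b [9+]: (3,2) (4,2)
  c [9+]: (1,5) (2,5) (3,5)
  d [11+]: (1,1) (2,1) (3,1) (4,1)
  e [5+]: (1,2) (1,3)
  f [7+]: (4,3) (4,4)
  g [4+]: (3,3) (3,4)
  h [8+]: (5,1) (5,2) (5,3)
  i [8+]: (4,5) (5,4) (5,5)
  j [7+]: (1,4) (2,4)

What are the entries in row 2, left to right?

In column 1, 4 can only go at (5,1), so (5,1) = 4.
Cage i needs sum 8, which forces (4,5) = 1.
In row 2, 1 can only go at (2,1), so (2,1) = 1.
In column 4, 1 can only go at (3,4), so (3,4) = 1.
1 is placed in row 3, so (3,3) = 3.
Column 3 already has 3, which forces (5,3) = 1.
Row 5 already has 1, so (5,2) = 3.
Column 2 already has 3, which forces (1,2) = 1.
The two cells of cage e must have sum 5; hence (1,3) = 4.
In row 2, 3 can only go at (2,5), so (2,5) = 3.
Column 5 already has 3, so (1,5) = 2.
The 3 cells of cage c must have sum 9, leaving (3,5) = 4.
2 is placed in column 5, which forces (5,5) = 5.
4 is placed in row 3, leaving (3,2) = 5.
Cage b needs two cells with sum 9; hence (4,2) = 4.
Row 5 now contains 5, so (5,4) = 2.
Cage j needs two cells with sum 7, which forces (1,4) = 3.
5 is placed in column 2; hence (2,2) = 2.
Cage a needs two cells with sum 7, leaving (2,3) = 5.
Column 4 already has 2; hence (2,4) = 4.
Row 3 already has 5, which forces (3,1) = 2.
Cage f needs two cells with sum 7, which forces (4,3) = 2.
Column 4 already has 2, so (4,4) = 5.
3 is placed in row 1; hence (1,1) = 5.
Row 4 now contains 5, which forces (4,1) = 3.
Filled in: 5 1 4 3 2 / 1 2 5 4 3 / 2 5 3 1 4 / 3 4 2 5 1 / 4 3 1 2 5.

1 2 5 4 3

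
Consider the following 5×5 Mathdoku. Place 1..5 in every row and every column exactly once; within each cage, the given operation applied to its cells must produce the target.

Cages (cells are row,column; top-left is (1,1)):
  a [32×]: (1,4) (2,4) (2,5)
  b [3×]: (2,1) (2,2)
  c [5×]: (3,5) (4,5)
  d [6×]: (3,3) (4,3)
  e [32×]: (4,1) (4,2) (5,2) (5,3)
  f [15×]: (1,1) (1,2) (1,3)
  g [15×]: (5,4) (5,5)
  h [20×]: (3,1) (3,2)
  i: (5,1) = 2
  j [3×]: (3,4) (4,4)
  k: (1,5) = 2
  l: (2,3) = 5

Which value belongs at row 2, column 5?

The 3 cells of cage a must have product 32; hence (1,4) = 4.
K is a freebie, which forces (1,5) = 2.
Cage l is a single given cell, so (2,3) = 5.
Cage a needs product 32, which forces (2,4) = 2.
Cage a has product 32, which forces (2,5) = 4.
Cage i is a single given cell, leaving (5,1) = 2.
Cage e has product 32, which forces (4,1) = 4.
The 4 cells of cage e must have product 32; hence (4,2) = 2.
Row 4 now contains 2; hence (4,3) = 3.
3 is placed in row 4; hence (4,4) = 1.
Row 4 already has 1, leaving (4,5) = 5.
Column 5 already has 5, leaving (5,5) = 3.
Column 3 already has 3, so (1,3) = 1.
4 is placed in column 1; hence (3,1) = 5.
Cage h needs two cells with product 20, leaving (3,2) = 4.
Column 3 already has 3, which forces (3,3) = 2.
Column 4 already has 1, which forces (3,4) = 3.
Column 5 already has 5, which forces (3,5) = 1.
Column 2 now contains 4, leaving (5,2) = 1.
Column 3 now contains 1, which forces (5,3) = 4.
Row 5 already has 3; hence (5,4) = 5.
Column 1 now contains 5, so (1,1) = 3.
The 3 cells of cage f must have product 15, so (1,2) = 5.
Cage b needs two cells with product 3, leaving (2,1) = 1.
Column 2 already has 1, leaving (2,2) = 3.
Completed grid: 3 5 1 4 2 / 1 3 5 2 4 / 5 4 2 3 1 / 4 2 3 1 5 / 2 1 4 5 3.

4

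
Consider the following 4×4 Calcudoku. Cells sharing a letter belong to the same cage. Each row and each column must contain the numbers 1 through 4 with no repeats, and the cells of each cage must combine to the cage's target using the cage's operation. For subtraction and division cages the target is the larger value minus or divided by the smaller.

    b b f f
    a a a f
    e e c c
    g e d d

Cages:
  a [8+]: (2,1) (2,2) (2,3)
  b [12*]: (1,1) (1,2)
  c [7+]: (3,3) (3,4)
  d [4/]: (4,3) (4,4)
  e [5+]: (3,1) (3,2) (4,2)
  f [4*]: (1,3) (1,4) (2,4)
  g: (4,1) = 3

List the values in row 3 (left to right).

Cage g is a single given cell, so (4,1) = 3.
3 is placed in column 1, which forces (1,1) = 4.
The two cells of cage b must have product 12, so (1,2) = 3.
Row 1 already has 4; hence (1,4) = 1.
Column 1 already has 4, which forces (2,1) = 1.
1 is placed in row 2; hence (2,2) = 4.
Row 2 already has 4, so (2,3) = 3.
Column 4 already has 1; hence (2,4) = 2.
Column 1 now contains 1, so (3,1) = 2.
Column 2 already has 3, which forces (3,2) = 1.
Column 3 now contains 3, which forces (3,3) = 4.
4 is placed in row 3, which forces (3,4) = 3.
Column 2 already has 1, so (4,2) = 2.
Column 3 already has 4, leaving (4,3) = 1.
Column 4 already has 1; hence (4,4) = 4.
1 is placed in row 1; hence (1,3) = 2.
Completed grid: 4 3 2 1 / 1 4 3 2 / 2 1 4 3 / 3 2 1 4.

2 1 4 3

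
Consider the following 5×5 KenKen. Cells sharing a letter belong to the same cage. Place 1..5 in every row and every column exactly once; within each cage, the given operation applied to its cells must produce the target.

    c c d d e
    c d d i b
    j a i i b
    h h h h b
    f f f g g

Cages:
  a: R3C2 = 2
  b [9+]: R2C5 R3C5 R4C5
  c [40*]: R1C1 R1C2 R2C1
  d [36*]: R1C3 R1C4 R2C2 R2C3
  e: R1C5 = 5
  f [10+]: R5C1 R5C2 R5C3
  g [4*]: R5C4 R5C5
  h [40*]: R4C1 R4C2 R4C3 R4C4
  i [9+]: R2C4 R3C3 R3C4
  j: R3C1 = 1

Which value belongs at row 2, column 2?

Cage e is given, leaving R1C5 = 5.
Cage j is given, which forces R3C1 = 1.
Cage a is given, so R3C2 = 2.
Cage c has product 40, leaving R1C1 = 2.
Column 2 now contains 2, so R1C2 = 4.
Cage c needs product 40, so R2C1 = 5.
5 is placed in column 1; hence R4C1 = 4.
Column 1 already has 4; hence R5C1 = 3.
Cage d needs product 36, leaving R2C2 = 3.
The 4 cells of cage d must have product 36, leaving R2C3 = 4.
4 is placed in row 2, which forces R2C5 = 2.
Column 5 already has 2, leaving R4C5 = 3.
The 3 cells of cage f must have sum 10, which forces R5C2 = 5.
Cage f needs sum 10, which forces R5C3 = 2.
Row 2 now contains 2, leaving R2C4 = 1.
3 is placed in column 5, leaving R3C5 = 4.
Column 2 already has 5, which forces R4C2 = 1.
Cage h has product 40, so R4C3 = 5.
Cage h has product 40; hence R4C4 = 2.
Column 4 already has 1, which forces R5C4 = 4.
Column 5 now contains 4; hence R5C5 = 1.
The 4 cells of cage d must have product 36, leaving R1C3 = 1.
Column 4 already has 1, leaving R1C4 = 3.
Column 3 now contains 5, leaving R3C3 = 3.
Cage i has sum 9, leaving R3C4 = 5.
The full grid is 2 4 1 3 5 / 5 3 4 1 2 / 1 2 3 5 4 / 4 1 5 2 3 / 3 5 2 4 1.

3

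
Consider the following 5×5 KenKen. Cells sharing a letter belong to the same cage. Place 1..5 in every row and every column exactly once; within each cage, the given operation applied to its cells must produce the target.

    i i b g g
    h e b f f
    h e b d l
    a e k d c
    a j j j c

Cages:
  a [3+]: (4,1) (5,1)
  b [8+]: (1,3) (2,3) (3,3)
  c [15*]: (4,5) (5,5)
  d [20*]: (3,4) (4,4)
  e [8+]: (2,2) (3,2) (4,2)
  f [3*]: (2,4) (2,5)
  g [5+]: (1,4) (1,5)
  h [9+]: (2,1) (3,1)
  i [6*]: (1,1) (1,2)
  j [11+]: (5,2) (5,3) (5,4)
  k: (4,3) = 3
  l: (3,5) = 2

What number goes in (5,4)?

L is a freebie, leaving (3,5) = 2.
Cage k is a single given cell, so (4,3) = 3.
3 is placed in row 4, which forces (4,5) = 5.
Column 5 now contains 5, leaving (5,5) = 3.
Cage f needs two cells with product 3, which forces (2,4) = 3.
3 is placed in column 5, leaving (2,5) = 1.
The two cells of cage d must have product 20, so (3,4) = 5.
Row 4 already has 5; hence (4,4) = 4.
4 is placed in column 4; hence (5,4) = 2.
4 is placed in column 4, which forces (1,4) = 1.
Column 5 now contains 1, leaving (1,5) = 4.
The two cells of cage h must have sum 9, leaving (2,1) = 5.
5 is placed in row 2, leaving (2,2) = 4.
5 is placed in row 2, which forces (2,3) = 2.
5 is placed in row 3, which forces (3,1) = 4.
5 is placed in row 3, so (3,3) = 1.
Cage a needs two cells with sum 3; hence (4,1) = 2.
Row 4 already has 2; hence (4,2) = 1.
Row 5 now contains 2, which forces (5,1) = 1.
Column 2 now contains 4, which forces (5,2) = 5.
Row 5 now contains 5, which forces (5,3) = 4.
Column 1 now contains 2, which forces (1,1) = 3.
The two cells of cage i must have product 6, which forces (1,2) = 2.
Column 3 already has 2; hence (1,3) = 5.
Row 3 now contains 1; hence (3,2) = 3.
Filled in: 3 2 5 1 4 / 5 4 2 3 1 / 4 3 1 5 2 / 2 1 3 4 5 / 1 5 4 2 3.

2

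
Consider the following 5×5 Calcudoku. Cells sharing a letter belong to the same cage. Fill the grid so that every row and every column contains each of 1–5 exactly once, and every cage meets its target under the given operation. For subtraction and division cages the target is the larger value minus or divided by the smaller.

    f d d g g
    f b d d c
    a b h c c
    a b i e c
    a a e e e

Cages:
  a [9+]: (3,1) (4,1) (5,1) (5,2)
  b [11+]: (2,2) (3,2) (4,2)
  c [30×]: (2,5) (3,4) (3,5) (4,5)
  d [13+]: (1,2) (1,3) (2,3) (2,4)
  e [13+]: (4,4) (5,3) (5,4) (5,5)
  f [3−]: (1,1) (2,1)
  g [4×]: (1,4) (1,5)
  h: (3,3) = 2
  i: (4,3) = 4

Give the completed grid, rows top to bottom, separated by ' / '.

2 3 5 1 4 / 5 2 1 4 3 / 3 4 2 5 1 / 1 5 4 3 2 / 4 1 3 2 5

Cage h is given, leaving (3,3) = 2.
I is a freebie, which forces (4,3) = 4.
In column 2, 1 can only go at (5,2), so (5,2) = 1.
Column 2 needs a 3, and only (1,2) is open for it.
Row 1 already has 3, so (1,3) = 5.
5 is placed in column 3, leaving (5,3) = 3.
Row 1 already has 5, leaving (1,1) = 2.
Cage f's pair has difference 3, which forces (2,1) = 5.
Column 3 already has 3, leaving (2,3) = 1.
Cage d has sum 13, leaving (2,4) = 4.
Column 1 already has 5; hence (5,1) = 4.
4 is placed in column 4, so (1,4) = 1.
The two cells of cage g must have product 4, leaving (1,5) = 4.
4 is placed in row 2, leaving (2,2) = 2.
Row 2 now contains 2, so (2,5) = 3.
Cage b has sum 11, leaving (3,2) = 4.
Cage b has sum 11; hence (4,2) = 5.
The 4 cells of cage e must have sum 13; hence (4,4) = 3.
Cage a has sum 9; hence (3,1) = 3.
Column 4 now contains 3, leaving (3,4) = 5.
The 4 cells of cage c must have product 30, leaving (3,5) = 1.
3 is placed in row 4, leaving (4,1) = 1.
The 4 cells of cage c must have product 30; hence (4,5) = 2.
5 is placed in column 4, leaving (5,4) = 2.
2 is placed in column 5, which forces (5,5) = 5.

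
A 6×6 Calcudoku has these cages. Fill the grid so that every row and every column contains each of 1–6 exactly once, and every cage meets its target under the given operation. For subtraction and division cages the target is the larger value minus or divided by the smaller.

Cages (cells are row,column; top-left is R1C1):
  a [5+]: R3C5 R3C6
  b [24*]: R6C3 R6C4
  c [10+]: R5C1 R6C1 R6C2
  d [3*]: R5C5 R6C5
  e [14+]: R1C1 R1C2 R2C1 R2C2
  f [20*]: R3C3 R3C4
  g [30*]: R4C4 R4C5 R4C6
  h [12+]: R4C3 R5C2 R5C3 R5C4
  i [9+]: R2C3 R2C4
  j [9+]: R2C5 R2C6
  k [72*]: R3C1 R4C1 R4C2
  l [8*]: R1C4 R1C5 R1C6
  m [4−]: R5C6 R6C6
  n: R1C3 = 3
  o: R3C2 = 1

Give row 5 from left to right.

Cage n is a single given cell; hence R1C3 = 3.
Cage o is a single given cell, so R3C2 = 1.
The only place for 1 in row 2 is R2C1.
The only place for 2 in row 2 is R2C2.
The only place for 6 in row 3 is R3C1.
Column 1 already has 6; hence R1C1 = 5.
The 4 cells of cage e must have sum 14, which forces R1C2 = 6.
The 3 cells of cage c must have sum 10; hence R6C2 = 5.
The only place for 2 in row 4 is R4C3.
The only place for 4 in row 5 is R5C2.
Cage k has product 72, which forces R4C1 = 4.
Column 2 already has 4, so R4C2 = 3.
Row 5 needs a 2, and only R5C1 is open for it.
2 is placed in column 1, so R6C1 = 3.
Row 6 now contains 3, leaving R6C5 = 1.
1 is placed in row 6, leaving R6C6 = 2.
The two cells of cage a must have sum 5, so R3C5 = 2.
2 is placed in column 6, which forces R3C6 = 3.
1 is placed in column 5; hence R5C5 = 3.
Cage m needs two cells with difference 4, leaving R5C6 = 6.
The 3 cells of cage l must have product 8, which forces R1C4 = 2.
2 is placed in column 5, leaving R1C5 = 4.
Cage l has product 8; hence R1C6 = 1.
4 is placed in column 5, leaving R2C5 = 5.
Row 2 now contains 5, so R2C6 = 4.
5 is placed in column 5, which forces R4C5 = 6.
1 is placed in column 6, leaving R4C6 = 5.
Row 2 now contains 4, which forces R2C3 = 6.
Row 2 now contains 4, so R2C4 = 3.
5 is placed in row 4, so R4C4 = 1.
1 is placed in column 4; hence R5C4 = 5.
Column 3 already has 6, leaving R6C3 = 4.
4 is placed in row 6, so R6C4 = 6.
4 is placed in column 3, leaving R3C3 = 5.
Column 4 already has 5, which forces R3C4 = 4.
5 is placed in row 5, leaving R5C3 = 1.
Completed grid: 5 6 3 2 4 1 / 1 2 6 3 5 4 / 6 1 5 4 2 3 / 4 3 2 1 6 5 / 2 4 1 5 3 6 / 3 5 4 6 1 2.

2 4 1 5 3 6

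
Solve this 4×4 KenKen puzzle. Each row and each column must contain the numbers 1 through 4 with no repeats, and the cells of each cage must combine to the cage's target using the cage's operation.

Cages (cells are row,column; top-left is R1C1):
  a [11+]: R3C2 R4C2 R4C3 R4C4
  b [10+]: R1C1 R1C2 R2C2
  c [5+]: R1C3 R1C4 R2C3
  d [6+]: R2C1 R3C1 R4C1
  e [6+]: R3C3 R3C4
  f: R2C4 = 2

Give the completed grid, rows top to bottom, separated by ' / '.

4 2 3 1 / 3 4 1 2 / 1 3 2 4 / 2 1 4 3

Cage f is a single given cell; hence R2C4 = 2.
Column 4 now contains 2; hence R3C4 = 4.
The 3 cells of cage c must have sum 5; hence R1C3 = 3.
Column 4 now contains 2, leaving R1C4 = 1.
Row 2 already has 2, which forces R2C3 = 1.
Row 3 now contains 4, leaving R3C3 = 2.
2 is placed in column 3; hence R4C3 = 4.
1 is placed in column 4, which forces R4C4 = 3.
3 is placed in row 1, which forces R1C1 = 4.
Cage b needs sum 10, so R1C2 = 2.
Row 2 already has 1, so R2C1 = 3.
Cage b needs sum 10, so R2C2 = 4.
Cage d has sum 6, leaving R3C1 = 1.
Row 3 now contains 2, so R3C2 = 3.
The 3 cells of cage d must have sum 6, leaving R4C1 = 2.
4 is placed in row 4, which forces R4C2 = 1.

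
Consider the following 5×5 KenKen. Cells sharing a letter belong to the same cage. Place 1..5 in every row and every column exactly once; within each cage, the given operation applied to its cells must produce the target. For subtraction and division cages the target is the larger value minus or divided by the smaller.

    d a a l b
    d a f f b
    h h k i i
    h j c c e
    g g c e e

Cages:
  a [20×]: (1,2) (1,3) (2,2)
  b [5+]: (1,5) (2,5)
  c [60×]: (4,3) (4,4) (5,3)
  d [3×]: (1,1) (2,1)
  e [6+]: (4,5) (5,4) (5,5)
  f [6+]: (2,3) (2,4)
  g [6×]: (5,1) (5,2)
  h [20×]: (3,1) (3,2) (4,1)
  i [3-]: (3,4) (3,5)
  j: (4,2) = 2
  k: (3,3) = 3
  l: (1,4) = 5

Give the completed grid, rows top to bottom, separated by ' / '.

L is a freebie, so (1,4) = 5.
Cage k is a single given cell; hence (3,3) = 3.
J is a freebie, leaving (4,2) = 2.
2 is placed in column 2, so (5,2) = 3.
Cage a has product 20, which forces (2,2) = 5.
Cage c needs product 60, leaving (4,4) = 3.
3 is placed in row 4; hence (4,5) = 1.
Row 5 already has 3, which forces (5,1) = 2.
2 is placed in row 5, leaving (5,4) = 1.
2 is placed in row 5; hence (5,5) = 4.
Cage i needs two cells with difference 3, which forces (3,4) = 2.
Column 5 now contains 4, which forces (3,5) = 5.
The 3 cells of cage c must have product 60, leaving (4,3) = 4.
Row 5 already has 4, so (5,3) = 5.
The 3 cells of cage a must have product 20, so (1,2) = 4.
Column 3 now contains 4; hence (1,3) = 1.
Column 3 now contains 4, which forces (2,3) = 2.
2 is placed in column 4, which forces (2,4) = 4.
Row 2 now contains 2, which forces (2,5) = 3.
Column 2 already has 4, so (3,2) = 1.
Row 4 now contains 4, leaving (4,1) = 5.
1 is placed in row 1; hence (1,1) = 3.
3 is placed in column 5, so (1,5) = 2.
3 is placed in row 2, which forces (2,1) = 1.
1 is placed in row 3, which forces (3,1) = 4.

3 4 1 5 2 / 1 5 2 4 3 / 4 1 3 2 5 / 5 2 4 3 1 / 2 3 5 1 4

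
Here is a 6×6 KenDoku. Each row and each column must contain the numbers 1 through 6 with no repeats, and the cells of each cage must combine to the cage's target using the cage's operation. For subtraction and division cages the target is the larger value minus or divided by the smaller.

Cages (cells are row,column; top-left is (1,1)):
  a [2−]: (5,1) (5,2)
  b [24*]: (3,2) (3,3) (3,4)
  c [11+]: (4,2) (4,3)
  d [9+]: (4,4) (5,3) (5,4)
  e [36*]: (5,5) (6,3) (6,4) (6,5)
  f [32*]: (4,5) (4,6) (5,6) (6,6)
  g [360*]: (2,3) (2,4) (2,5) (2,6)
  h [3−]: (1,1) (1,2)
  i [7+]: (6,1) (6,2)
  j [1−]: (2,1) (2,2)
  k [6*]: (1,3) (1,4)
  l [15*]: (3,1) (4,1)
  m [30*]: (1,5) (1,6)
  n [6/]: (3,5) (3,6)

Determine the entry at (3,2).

Cage f has product 32, leaving (4,5) = 4.
Row 3 needs a 5, and only (3,1) is open for it.
5 is placed in column 1; hence (4,1) = 3.
Row 6 needs a 5, and only (6,2) is open for it.
Column 2 already has 5; hence (4,2) = 6.
Cage c's pair has sum 11, so (4,3) = 5.
The two cells of cage i must have sum 7, which forces (6,1) = 2.
In row 2, 1 can only go at (2,1), so (2,1) = 1.
Cage j's pair has difference 1, which forces (2,2) = 2.
2 is placed in column 2, leaving (5,2) = 4.
Row 5 already has 4; hence (5,1) = 6.
Cage f has product 32; hence (6,6) = 4.
6 is placed in column 1, so (1,1) = 4.
The two cells of cage h must have difference 3, leaving (1,2) = 1.
Column 2 now contains 1, which forces (3,2) = 3.
Cage d has sum 9, leaving (5,4) = 5.
Cage e needs product 36, which forces (5,5) = 2.
Row 5 already has 2, leaving (5,6) = 1.
The two cells of cage n must have quotient 6; hence (3,5) = 1.
Column 6 now contains 1, which forces (3,6) = 6.
Cage d needs sum 9, leaving (4,4) = 1.
Column 6 now contains 1; hence (4,6) = 2.
Row 5 already has 2; hence (5,3) = 3.
Column 3 now contains 3, which forces (1,3) = 2.
Cage k needs two cells with product 6, which forces (1,4) = 3.
Cage m's pair has product 30, which forces (1,5) = 6.
Column 6 now contains 6, so (1,6) = 5.
Column 6 now contains 5, so (2,6) = 3.
Column 3 already has 2, so (3,3) = 4.
4 is placed in row 3, leaving (3,4) = 2.
Cage e needs product 36, which forces (6,3) = 1.
3 is placed in column 4; hence (6,4) = 6.
Column 5 now contains 6; hence (6,5) = 3.
4 is placed in column 3, so (2,3) = 6.
Column 4 now contains 6, so (2,4) = 4.
3 is placed in row 2, so (2,5) = 5.
Completed grid: 4 1 2 3 6 5 / 1 2 6 4 5 3 / 5 3 4 2 1 6 / 3 6 5 1 4 2 / 6 4 3 5 2 1 / 2 5 1 6 3 4.

3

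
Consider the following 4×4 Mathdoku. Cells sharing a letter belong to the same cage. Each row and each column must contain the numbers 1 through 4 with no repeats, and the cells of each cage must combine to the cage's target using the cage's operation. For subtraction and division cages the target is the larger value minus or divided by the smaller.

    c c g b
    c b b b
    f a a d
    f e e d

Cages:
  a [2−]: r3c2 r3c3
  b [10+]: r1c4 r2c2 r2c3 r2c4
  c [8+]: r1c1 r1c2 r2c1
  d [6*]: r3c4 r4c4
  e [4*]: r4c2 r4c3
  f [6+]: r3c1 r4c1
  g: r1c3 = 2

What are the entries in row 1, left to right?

G is a freebie, leaving r1c3 = 2.
The only place for 3 in row 4 is r4c4.
Column 4 now contains 3, which forces r3c4 = 2.
The 4 cells of cage b must have sum 10, which forces r2c2 = 2.
Cage b needs sum 10; hence r2c3 = 3.
Row 3 already has 2, so r3c1 = 4.
Column 3 now contains 3, leaving r3c3 = 1.
Cage f's pair has sum 6, which forces r4c1 = 2.
Column 3 already has 1, leaving r4c3 = 4.
The 3 cells of cage c must have sum 8, so r1c1 = 3.
Cage c has sum 8, so r1c2 = 4.
4 is placed in row 1, so r1c4 = 1.
Column 1 already has 4, leaving r2c1 = 1.
1 is placed in column 4, which forces r2c4 = 4.
Row 3 already has 1, which forces r3c2 = 3.
Row 4 now contains 4; hence r4c2 = 1.
Completed grid: 3 4 2 1 / 1 2 3 4 / 4 3 1 2 / 2 1 4 3.

3 4 2 1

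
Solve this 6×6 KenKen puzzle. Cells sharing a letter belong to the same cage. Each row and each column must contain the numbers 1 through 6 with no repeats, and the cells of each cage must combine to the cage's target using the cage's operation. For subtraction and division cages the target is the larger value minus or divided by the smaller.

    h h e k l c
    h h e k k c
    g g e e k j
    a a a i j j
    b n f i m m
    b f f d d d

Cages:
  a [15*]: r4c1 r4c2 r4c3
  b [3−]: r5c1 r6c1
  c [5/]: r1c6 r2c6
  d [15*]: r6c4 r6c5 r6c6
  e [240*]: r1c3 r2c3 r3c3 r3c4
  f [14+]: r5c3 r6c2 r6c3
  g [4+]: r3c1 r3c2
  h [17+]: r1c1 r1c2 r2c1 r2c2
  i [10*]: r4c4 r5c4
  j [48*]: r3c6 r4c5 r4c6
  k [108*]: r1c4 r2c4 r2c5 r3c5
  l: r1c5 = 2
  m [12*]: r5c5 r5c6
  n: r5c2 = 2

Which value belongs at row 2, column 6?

L is a freebie, so r1c5 = 2.
Cage n is given, which forces r5c2 = 2.
Row 5 now contains 2, so r5c4 = 5.
5 is placed in column 4, leaving r4c4 = 2.
Row 3 needs a 5, and only r3c3 is open for it.
In row 3, 2 can only go at r3c6, so r3c6 = 2.
The only place for 4 in row 3 is r3c4.
In row 3, 6 can only go at r3c5, so r3c5 = 6.
6 is placed in column 5, which forces r4c5 = 4.
Cage j needs product 48, which forces r4c6 = 6.
Column 5 now contains 4, leaving r5c5 = 3.
Row 5 already has 3, so r5c6 = 4.
3 is placed in column 5, which forces r2c5 = 1.
1 is placed in row 2, which forces r2c6 = 5.
Row 5 already has 4, so r5c3 = 6.
1 is placed in column 5; hence r6c5 = 5.
5 is placed in column 6, so r1c6 = 1.
Row 5 now contains 6; hence r5c1 = 1.
Cage b needs two cells with difference 3; hence r6c1 = 4.
Row 6 already has 5, leaving r6c2 = 6.
The 3 cells of cage f must have sum 14; hence r6c3 = 2.
1 is placed in column 6, leaving r6c6 = 3.
Cage h has sum 17, leaving r1c2 = 5.
Column 1 now contains 1, so r3c1 = 3.
Cage g's pair has sum 4, so r3c2 = 1.
Column 1 now contains 3, which forces r4c1 = 5.
Column 2 already has 1, leaving r4c2 = 3.
3 is placed in row 4; hence r4c3 = 1.
Row 6 already has 3, so r6c4 = 1.
Column 1 now contains 3, leaving r1c1 = 6.
Row 1 now contains 6, which forces r1c4 = 3.
Cage h has sum 17, leaving r2c1 = 2.
Column 2 already has 3; hence r2c2 = 4.
Row 2 now contains 4, leaving r2c3 = 3.
Column 4 already has 3; hence r2c4 = 6.
Row 1 already has 3, which forces r1c3 = 4.
The full grid is 6 5 4 3 2 1 / 2 4 3 6 1 5 / 3 1 5 4 6 2 / 5 3 1 2 4 6 / 1 2 6 5 3 4 / 4 6 2 1 5 3.

5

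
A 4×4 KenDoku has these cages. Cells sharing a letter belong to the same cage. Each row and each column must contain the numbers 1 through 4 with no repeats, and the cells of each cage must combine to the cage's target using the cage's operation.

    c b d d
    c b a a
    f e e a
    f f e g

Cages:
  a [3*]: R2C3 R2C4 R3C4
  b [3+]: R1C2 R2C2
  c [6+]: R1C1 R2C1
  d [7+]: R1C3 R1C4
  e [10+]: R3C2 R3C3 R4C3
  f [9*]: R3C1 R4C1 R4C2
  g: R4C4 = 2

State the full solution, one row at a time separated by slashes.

Cage a has product 3; hence R2C3 = 1.
Cage a needs product 3, leaving R2C4 = 3.
Cage f has product 9; hence R3C1 = 3.
3 is placed in row 3, so R3C2 = 4.
Row 3 now contains 4; hence R3C3 = 2.
Cage a has product 3; hence R3C4 = 1.
Cage f has product 9, which forces R4C1 = 1.
Cage f has product 9; hence R4C2 = 3.
Row 4 already has 3, which forces R4C3 = 4.
G is a freebie, leaving R4C4 = 2.
The two cells of cage b must have sum 3, leaving R1C2 = 1.
Column 3 already has 4, so R1C3 = 3.
Column 4 now contains 3; hence R1C4 = 4.
Row 2 now contains 1, leaving R2C2 = 2.
Row 1 now contains 4; hence R1C1 = 2.
2 is placed in row 2, which forces R2C1 = 4.

2 1 3 4 / 4 2 1 3 / 3 4 2 1 / 1 3 4 2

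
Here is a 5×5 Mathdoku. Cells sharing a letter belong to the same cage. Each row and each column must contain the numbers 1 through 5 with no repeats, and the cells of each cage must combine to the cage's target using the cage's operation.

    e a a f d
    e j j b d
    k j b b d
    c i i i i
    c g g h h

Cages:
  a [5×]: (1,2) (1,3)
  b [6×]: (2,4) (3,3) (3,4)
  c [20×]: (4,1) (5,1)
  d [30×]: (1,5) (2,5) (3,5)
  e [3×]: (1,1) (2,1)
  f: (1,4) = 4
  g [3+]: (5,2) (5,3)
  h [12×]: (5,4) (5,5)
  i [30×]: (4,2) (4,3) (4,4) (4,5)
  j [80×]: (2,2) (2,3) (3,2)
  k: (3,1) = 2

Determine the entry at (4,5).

1

Cage f is given; hence (1,4) = 4.
Cage j needs product 80, which forces (2,2) = 5.
The 3 cells of cage j must have product 80, which forces (2,3) = 4.
K is a freebie, leaving (3,1) = 2.
Cage j needs product 80, which forces (3,2) = 4.
Column 4 now contains 4; hence (5,4) = 3.
Row 5 now contains 3, leaving (5,5) = 4.
5 is placed in column 2, which forces (1,2) = 1.
Cage a's pair has product 5; hence (1,3) = 5.
Cage b has product 6, leaving (2,4) = 2.
Row 2 already has 2, which forces (2,5) = 3.
Cage b has product 6, which forces (3,3) = 3.
3 is placed in column 4; hence (3,4) = 1.
Column 5 now contains 3, so (3,5) = 5.
The two cells of cage c must have product 20, leaving (4,1) = 4.
1 is placed in column 4; hence (4,4) = 5.
4 is placed in row 5; hence (5,1) = 5.
Column 2 already has 1, which forces (5,2) = 2.
2 is placed in row 5; hence (5,3) = 1.
Row 1 already has 1; hence (1,1) = 3.
Column 5 now contains 3, which forces (1,5) = 2.
Row 2 now contains 3, so (2,1) = 1.
2 is placed in column 2; hence (4,2) = 3.
Column 3 already has 1; hence (4,3) = 2.
Cage i has product 30; hence (4,5) = 1.
The full grid is 3 1 5 4 2 / 1 5 4 2 3 / 2 4 3 1 5 / 4 3 2 5 1 / 5 2 1 3 4.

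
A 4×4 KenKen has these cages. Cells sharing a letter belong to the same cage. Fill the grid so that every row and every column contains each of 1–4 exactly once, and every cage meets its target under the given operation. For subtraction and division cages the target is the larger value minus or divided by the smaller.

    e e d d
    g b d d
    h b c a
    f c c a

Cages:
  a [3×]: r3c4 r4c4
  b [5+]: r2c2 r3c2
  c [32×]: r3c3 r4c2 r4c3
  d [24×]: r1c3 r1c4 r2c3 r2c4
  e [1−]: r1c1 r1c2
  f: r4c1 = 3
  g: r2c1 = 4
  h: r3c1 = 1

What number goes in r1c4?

4

Cage g is given, so r2c1 = 4.
Cage h is a single given cell, which forces r3c1 = 1.
Cage c has product 32, leaving r3c3 = 4.
1 is placed in row 3, so r3c4 = 3.
Cage f is given, so r4c1 = 3.
Cage c has product 32, which forces r4c2 = 4.
Cage c has product 32, leaving r4c3 = 2.
Column 4 now contains 3, leaving r4c4 = 1.
Column 1 already has 3; hence r1c1 = 2.
The 4 cells of cage d must have product 24, leaving r1c4 = 4.
Cage b's pair has sum 5; hence r2c2 = 3.
Row 2 already has 3, leaving r2c3 = 1.
Column 4 already has 1, which forces r2c4 = 2.
Row 3 now contains 3; hence r3c2 = 2.
Column 2 already has 3; hence r1c2 = 1.
Column 3 now contains 1, so r1c3 = 3.
The full grid is 2 1 3 4 / 4 3 1 2 / 1 2 4 3 / 3 4 2 1.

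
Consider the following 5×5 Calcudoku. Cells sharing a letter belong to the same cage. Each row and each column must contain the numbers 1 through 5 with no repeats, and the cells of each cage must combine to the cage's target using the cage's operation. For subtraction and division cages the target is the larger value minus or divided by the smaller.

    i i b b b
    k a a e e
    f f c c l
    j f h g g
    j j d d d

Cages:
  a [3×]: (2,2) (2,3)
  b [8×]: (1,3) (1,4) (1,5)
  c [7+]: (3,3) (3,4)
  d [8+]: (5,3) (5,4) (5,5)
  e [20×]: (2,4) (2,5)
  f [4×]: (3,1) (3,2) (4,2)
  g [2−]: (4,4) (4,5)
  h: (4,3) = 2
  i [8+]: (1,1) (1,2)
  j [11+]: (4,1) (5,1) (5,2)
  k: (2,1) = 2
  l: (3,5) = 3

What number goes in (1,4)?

1

Cage k is a single given cell, leaving (2,1) = 2.
Column 1 already has 2, leaving (3,1) = 1.
Row 3 now contains 1, which forces (3,2) = 4.
Cage l is given, which forces (3,5) = 3.
H is a freebie; hence (4,3) = 2.
Column 3 already has 2, so (3,3) = 5.
Cage c needs two cells with sum 7, so (3,4) = 2.
Row 4 already has 2, leaving (4,2) = 1.
The two cells of cage g must have difference 2, so (4,4) = 3.
Row 4 now contains 1; hence (4,5) = 5.
Cage b needs product 8, leaving (1,5) = 2.
Column 2 already has 1, so (2,2) = 3.
Cage a's pair has product 3, so (2,3) = 1.
Cage e needs two cells with product 20; hence (2,4) = 5.
5 is placed in column 5; hence (2,5) = 4.
Row 4 now contains 5; hence (4,1) = 4.
Cage j has sum 11, so (5,1) = 5.
Cage j needs sum 11, leaving (5,2) = 2.
1 is placed in column 3, which forces (5,3) = 3.
Column 5 now contains 4, which forces (5,5) = 1.
Column 1 already has 5, which forces (1,1) = 3.
Column 2 now contains 3, so (1,2) = 5.
1 is placed in column 3, leaving (1,3) = 4.
The 3 cells of cage b must have product 8, which forces (1,4) = 1.
1 is placed in row 5; hence (5,4) = 4.
Completed grid: 3 5 4 1 2 / 2 3 1 5 4 / 1 4 5 2 3 / 4 1 2 3 5 / 5 2 3 4 1.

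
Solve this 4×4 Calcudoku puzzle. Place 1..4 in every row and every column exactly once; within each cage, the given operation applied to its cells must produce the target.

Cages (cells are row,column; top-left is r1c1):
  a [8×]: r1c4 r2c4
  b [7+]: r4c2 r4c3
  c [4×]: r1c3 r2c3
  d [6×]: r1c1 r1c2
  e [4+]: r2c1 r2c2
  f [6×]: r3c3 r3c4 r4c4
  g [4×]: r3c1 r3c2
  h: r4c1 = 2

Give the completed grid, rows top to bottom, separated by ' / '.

3 2 1 4 / 1 3 4 2 / 4 1 2 3 / 2 4 3 1

Cage h is given; hence r4c1 = 2.
Column 1 now contains 2, which forces r1c1 = 3.
Cage d needs two cells with product 6, so r1c2 = 2.
Row 1 already has 2, leaving r1c4 = 4.
Column 1 now contains 3, leaving r2c1 = 1.
Row 2 already has 1; hence r2c2 = 3.
Row 2 already has 1, so r2c3 = 4.
Column 4 already has 4; hence r2c4 = 2.
1 is placed in column 1, leaving r3c1 = 4.
Row 3 now contains 4; hence r3c2 = 1.
Row 3 already has 1; hence r3c4 = 3.
Column 2 now contains 3, leaving r4c2 = 4.
Column 3 now contains 4, which forces r4c3 = 3.
3 is placed in column 4, leaving r4c4 = 1.
4 is placed in row 1, which forces r1c3 = 1.
Row 3 now contains 3, which forces r3c3 = 2.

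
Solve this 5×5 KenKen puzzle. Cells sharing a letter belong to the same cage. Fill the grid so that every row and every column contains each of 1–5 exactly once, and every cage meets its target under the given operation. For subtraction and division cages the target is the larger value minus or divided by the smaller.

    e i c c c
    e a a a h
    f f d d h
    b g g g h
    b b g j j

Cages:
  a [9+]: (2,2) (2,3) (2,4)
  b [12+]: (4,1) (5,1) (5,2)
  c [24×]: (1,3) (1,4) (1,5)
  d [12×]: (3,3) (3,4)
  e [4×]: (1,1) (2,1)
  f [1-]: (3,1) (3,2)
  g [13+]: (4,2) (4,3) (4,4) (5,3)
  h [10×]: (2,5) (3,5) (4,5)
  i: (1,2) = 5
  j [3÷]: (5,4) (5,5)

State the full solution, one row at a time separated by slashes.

I is a freebie, so (1,2) = 5.
Row 1 needs a 1, and only (1,1) is open for it.
Column 1 now contains 1, so (2,1) = 4.
The 3 cells of cage b must have sum 12, leaving (5,2) = 4.
The only place for 2 in row 2 is (2,5).
Row 3 needs a 5, and only (3,5) is open for it.
Column 5 already has 5, which forces (4,5) = 1.
1 is placed in column 5; hence (5,5) = 3.
Column 5 already has 3, which forces (1,5) = 4.
The 3 cells of cage b must have sum 12, so (4,1) = 3.
Row 4 already has 3, which forces (4,2) = 2.
Row 5 already has 3, which forces (5,1) = 5.
Row 5 already has 3, which forces (5,4) = 1.
Column 1 already has 3, which forces (3,1) = 2.
1 is placed in row 5, which forces (5,3) = 2.
2 is placed in column 3, which forces (1,3) = 3.
Cage c needs product 24, leaving (1,4) = 2.
Column 3 already has 3, which forces (3,3) = 4.
4 is placed in row 3, leaving (3,4) = 3.
4 is placed in column 3, which forces (4,3) = 5.
Row 4 already has 5, leaving (4,4) = 4.
The 3 cells of cage a must have sum 9; hence (2,2) = 3.
Column 3 already has 5, which forces (2,3) = 1.
Column 4 already has 3, leaving (2,4) = 5.
Row 3 now contains 3; hence (3,2) = 1.

1 5 3 2 4 / 4 3 1 5 2 / 2 1 4 3 5 / 3 2 5 4 1 / 5 4 2 1 3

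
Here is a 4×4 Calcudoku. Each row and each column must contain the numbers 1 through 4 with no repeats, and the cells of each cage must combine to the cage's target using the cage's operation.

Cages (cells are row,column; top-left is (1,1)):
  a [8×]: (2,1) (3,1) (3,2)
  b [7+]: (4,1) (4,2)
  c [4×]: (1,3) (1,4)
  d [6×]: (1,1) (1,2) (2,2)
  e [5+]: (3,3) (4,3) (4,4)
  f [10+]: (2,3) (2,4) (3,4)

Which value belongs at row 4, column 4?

2

In row 3, 3 can only go at (3,4), so (3,4) = 3.
Cage f needs sum 10, leaving (2,3) = 3.
Cage f needs sum 10, so (2,4) = 4.
Column 3 now contains 3, leaving (4,3) = 1.
Row 4 now contains 1, so (4,4) = 2.
Column 3 now contains 1, which forces (1,3) = 4.
Column 4 already has 4, leaving (1,4) = 1.
Column 3 now contains 1, which forces (3,3) = 2.
The 3 cells of cage a must have product 8, which forces (2,1) = 2.
Cage d has product 6, which forces (2,2) = 1.
1 is placed in column 2, leaving (3,2) = 4.
Column 2 now contains 4, leaving (4,2) = 3.
Column 1 already has 2, so (1,1) = 3.
3 is placed in column 2, leaving (1,2) = 2.
Row 3 already has 4, leaving (3,1) = 1.
3 is placed in row 4; hence (4,1) = 4.
The full grid is 3 2 4 1 / 2 1 3 4 / 1 4 2 3 / 4 3 1 2.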